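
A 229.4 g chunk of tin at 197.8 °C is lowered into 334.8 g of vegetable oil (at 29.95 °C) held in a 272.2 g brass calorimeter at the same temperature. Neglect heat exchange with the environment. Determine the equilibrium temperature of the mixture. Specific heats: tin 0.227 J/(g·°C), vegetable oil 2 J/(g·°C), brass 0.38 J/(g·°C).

T_f ≈ 40.5 °C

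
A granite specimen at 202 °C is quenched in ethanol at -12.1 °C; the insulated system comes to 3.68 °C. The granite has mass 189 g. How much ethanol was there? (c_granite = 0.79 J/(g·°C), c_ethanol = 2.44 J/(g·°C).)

Conservation of energy gives ΣQ = 0:
189×0.79×(3.68 − 202) + m×2.44×(3.68 − (-12.1)) = 0
38.5 m = 29611
m = 29611/38.5 ≈ 769.1 g

m ≈ 769 g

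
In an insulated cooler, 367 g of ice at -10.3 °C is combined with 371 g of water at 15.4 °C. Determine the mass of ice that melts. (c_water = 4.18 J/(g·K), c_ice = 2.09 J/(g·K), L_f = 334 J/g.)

Water can give up m c ΔT = 371·4.18·15.4 = 23882 J before reaching 0 °C.
Warming the ice to 0 °C takes 367·2.09·10.3 = 7900.4 J, leaving 15982 J for melting.
Fully melting the ice requires m_ice L_f = 367·334 = 122578 J.
15982 J < 122578 J, so only part of the ice melts and the system sits at 0 °C.
m_melt = 15982 / L_f = 47.85 g.

m_melted ≈ 47.8 g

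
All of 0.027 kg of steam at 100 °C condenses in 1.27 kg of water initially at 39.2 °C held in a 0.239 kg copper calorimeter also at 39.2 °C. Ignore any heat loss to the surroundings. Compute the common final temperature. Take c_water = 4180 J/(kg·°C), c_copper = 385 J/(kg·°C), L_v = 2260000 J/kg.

Sum of m c ΔT and latent-heat terms is zero:
condense steam: −0.027×2260000 = −61020
  condensed water 100 °C→T: 112.86(T − 100)
  water warms: 1.27×4180×(T − 39.2) = 5308.6(T − 39.2)
  copper cup: 0.239×385×(T − 39.2) = 92.02(T − 39.2)
5513.5 T = 61020 + 11286 + 211704 = 284010
T ≈ 51.51 °C, under the boiling point, so the assumption holds.

T_f ≈ 51.5 °C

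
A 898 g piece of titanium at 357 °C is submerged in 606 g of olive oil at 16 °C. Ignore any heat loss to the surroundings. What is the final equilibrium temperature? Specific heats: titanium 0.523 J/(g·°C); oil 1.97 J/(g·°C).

T_f ≈ 112.3 °C

Energy conservation, ΣQ = 0:
898×0.523×(T − 357) + 606×1.97×(T − 16) = 0
(469.65 + 1193.8) T = 469.65×357 + 1193.8×16
T = 186768 / 1663.5 = 112 °C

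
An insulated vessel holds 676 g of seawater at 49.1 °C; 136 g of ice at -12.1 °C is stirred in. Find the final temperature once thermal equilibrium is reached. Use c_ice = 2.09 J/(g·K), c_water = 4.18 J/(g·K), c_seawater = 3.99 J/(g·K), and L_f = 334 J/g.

T_f ≈ 25.6 °C

Energy balance with sensible and latent terms:
ice -12.1→0 °C: 136·2.09·12.1 = 3439.3
  fusion: m_ice L_f = 136·334 = 45424
  warm the meltwater: 568.48 T
  seawater cools: 676·3.99·(T − 49.1) = 2697.2(T − 49.1)
3265.7 T = 132434 − 48863 = 83571
T ≈ 25.59 °C (positive, so assuming full melt was valid).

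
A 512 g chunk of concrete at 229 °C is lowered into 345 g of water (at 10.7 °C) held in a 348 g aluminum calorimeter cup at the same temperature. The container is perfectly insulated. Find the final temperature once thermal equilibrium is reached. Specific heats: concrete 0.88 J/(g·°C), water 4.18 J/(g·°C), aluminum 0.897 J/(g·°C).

Conservation of energy gives ΣQ = 0:
512×0.88×(T − 229) + 345×4.18×(T − 10.7) + 348×0.897×(T − 10.7) = 0
450.56(T − 229) + 1442.1(T − 10.7) + 312.16(T − 10.7) = 0
(450.56 + 1442.1 + 312.16) T = 450.56×229 + 1442.1×10.7 + 312.16×10.7
T = 121949 / 2204.8 = 55.3 °C

T_f ≈ 55.3 °C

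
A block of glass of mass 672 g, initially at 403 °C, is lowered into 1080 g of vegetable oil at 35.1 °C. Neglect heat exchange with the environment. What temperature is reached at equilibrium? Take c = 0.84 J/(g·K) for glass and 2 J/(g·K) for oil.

T_f ≈ 111.3 °C

Net heat exchanged in the isolated system is zero:
672·0.84·(T − 403) + 1080·2·(T − 35.1) = 0
(564.48 + 2160) T = 564.48·403 + 2160·35.1
T ≈ 111.32 °C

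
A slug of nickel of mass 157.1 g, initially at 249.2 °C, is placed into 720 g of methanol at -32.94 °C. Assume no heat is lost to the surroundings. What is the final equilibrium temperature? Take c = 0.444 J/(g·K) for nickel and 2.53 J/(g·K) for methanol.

T_f ≈ -22.5 °C

Taking heat into each body as positive, Σ m c ΔT = 0:
157.1×0.444×(T − 249.2) + 720×2.53×(T − (-32.94)) = 0
69.75(T − 249.2) + 1821.6(T − (-32.94)) = 0
1891.4 T = -42621
T ≈ -22.53 °C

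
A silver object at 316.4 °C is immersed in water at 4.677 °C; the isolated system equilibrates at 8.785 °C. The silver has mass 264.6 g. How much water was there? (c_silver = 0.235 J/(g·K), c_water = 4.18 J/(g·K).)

m ≈ 1110 g

Setting the total heat transfer to zero:
264.6×0.235×(8.785 − 316.4) + m×4.18×(8.785 − 4.677) = 0
17.17 m = 19128
m = 19128/17.17 ≈ 1114 g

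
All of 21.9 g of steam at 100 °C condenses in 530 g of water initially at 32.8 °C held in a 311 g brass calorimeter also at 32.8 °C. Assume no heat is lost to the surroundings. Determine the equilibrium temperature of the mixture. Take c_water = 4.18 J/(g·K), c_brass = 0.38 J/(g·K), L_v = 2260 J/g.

Energy conservation, ΣQ = 0:
latent heat released on condensation: 21.9·2260 = 49494
  condensed water 100 °C→T: 91.54(T − 100)
  water warms: 530·4.18·(T − 32.8) = 2215.4(T − 32.8)
  brass cup: 311·0.38·(T − 32.8) = 118.18(T − 32.8)
2425.1 T = 49494 + 9154.2 + 76541 = 135190
T ≈ 55.75 °C, under the boiling point, so the assumption holds.

T_f ≈ 55.7 °C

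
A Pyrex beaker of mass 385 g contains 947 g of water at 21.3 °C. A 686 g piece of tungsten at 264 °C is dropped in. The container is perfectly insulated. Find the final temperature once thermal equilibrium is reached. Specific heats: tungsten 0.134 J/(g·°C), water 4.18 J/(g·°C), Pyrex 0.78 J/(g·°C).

T_f ≈ 26.4 °C

Energy conservation, ΣQ = 0:
686·0.134·(T − 264) + 947·4.18·(T − 21.3) + 385·0.78·(T − 21.3) = 0
(91.92 + 3958.5 + 300.3) T = 91.92·264 + 3958.5·21.3 + 300.3·21.3
T ≈ 26.43 °C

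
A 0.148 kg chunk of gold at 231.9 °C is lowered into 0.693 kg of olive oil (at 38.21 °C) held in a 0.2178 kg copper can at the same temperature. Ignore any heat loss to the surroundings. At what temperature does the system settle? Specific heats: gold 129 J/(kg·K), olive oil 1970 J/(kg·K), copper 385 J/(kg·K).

T_f ≈ 40.7 °C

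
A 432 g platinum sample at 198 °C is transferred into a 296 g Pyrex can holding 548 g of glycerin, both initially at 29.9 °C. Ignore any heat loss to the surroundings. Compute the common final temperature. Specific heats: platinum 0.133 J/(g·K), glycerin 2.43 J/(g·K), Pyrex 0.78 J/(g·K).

T_f ≈ 35.9 °C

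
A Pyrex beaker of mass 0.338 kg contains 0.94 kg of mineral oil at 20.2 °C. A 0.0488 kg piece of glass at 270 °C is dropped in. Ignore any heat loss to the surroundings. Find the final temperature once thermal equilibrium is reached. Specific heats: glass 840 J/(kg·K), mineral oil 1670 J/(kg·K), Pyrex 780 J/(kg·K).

T_f ≈ 25.7 °C

T_f = Σ m_i c_i T_i / Σ m_i c_i:
T_f = (40.99*270 + 1569.8*20.2 + 263.64*20.2) / (40.99 + 1569.8 + 263.64)
    = 48103 / 1874.4 ≈ 25.66 °C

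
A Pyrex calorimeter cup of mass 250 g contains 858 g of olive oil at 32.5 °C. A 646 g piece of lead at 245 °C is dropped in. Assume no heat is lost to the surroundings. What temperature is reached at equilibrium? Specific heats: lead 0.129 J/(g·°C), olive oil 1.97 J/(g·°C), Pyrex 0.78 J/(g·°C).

T_f ≈ 41.5 °C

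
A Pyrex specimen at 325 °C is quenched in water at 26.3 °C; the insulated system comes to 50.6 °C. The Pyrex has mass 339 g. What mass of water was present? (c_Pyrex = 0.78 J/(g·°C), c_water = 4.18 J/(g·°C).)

Energy conservation, ΣQ = 0:
339·0.78·(50.6 − 325) + m·4.18·(50.6 − 26.3) = 0
101.57 m = 72557
m = 72557/101.57 ≈ 714.3 g

m ≈ 714 g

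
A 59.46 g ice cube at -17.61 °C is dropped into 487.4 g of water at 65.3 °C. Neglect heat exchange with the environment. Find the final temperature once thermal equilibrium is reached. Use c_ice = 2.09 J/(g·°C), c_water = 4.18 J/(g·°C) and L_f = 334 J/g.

Taking heat into each body as positive, Σ m c ΔT = 0:
warm ice to 0 °C: 59.46·2.09·(0 − (-17.61)) = 2188.4
  melt ice: 59.46·334 = 19860
  warm the meltwater: 248.54 T
  water cools: 487.4·4.18·(T − 65.3) = 2037.3(T − 65.3)
2285.9 T = 133038 − 22048 = 110990
T ≈ 48.55 °C — above 0 °C, consistent with complete melting.

T_f ≈ 48.6 °C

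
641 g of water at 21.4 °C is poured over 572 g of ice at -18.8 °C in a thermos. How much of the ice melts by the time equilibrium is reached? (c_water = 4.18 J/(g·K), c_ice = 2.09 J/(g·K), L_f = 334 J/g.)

Water can give up m c ΔT = 641×4.18×21.4 = 57339 J before reaching 0 °C.
Warming the ice to 0 °C takes 572×2.09×18.8 = 22475 J, leaving 34864 J for melting.
To melt every bit of ice: 572×334 = 191048 J.
That's not enough to melt it all — equilibrium is at 0 °C with ice remaining.
m_melted×334 = 34864  ⇒  m_melted ≈ 104.4 g.

m_melted ≈ 104 g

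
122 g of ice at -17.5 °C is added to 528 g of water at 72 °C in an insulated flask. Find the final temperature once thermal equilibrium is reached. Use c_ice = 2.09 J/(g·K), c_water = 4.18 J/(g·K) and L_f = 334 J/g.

T_f ≈ 41.8 °C

Conservation of energy gives ΣQ = 0:
ice -17.5→0 °C: 122·2.09·17.5 = 4462.1
  fusion: m_ice L_f = 122·334 = 40748
  warm the meltwater: 509.96 T
  water: 2207(T − 72)
2717 T = 158907 − 45210 = 113697
T ≈ 41.85 °C (positive, so assuming full melt was valid).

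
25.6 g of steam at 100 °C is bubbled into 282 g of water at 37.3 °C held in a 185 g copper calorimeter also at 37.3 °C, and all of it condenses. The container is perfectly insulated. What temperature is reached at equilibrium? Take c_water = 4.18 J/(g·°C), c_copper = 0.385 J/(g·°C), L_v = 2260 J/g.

T_f ≈ 84.9 °C

Conservation of energy gives ΣQ = 0:
condense steam: −25.6·2260 = −57856; condensate cools 100→T: 25.6·4.18·(T − 100) = 107.01(T − 100); original water: 1178.8(T − 37.3); copper cup: 185·0.385·(T − 37.3) = 71.23(T − 37.3)
1357 T = 57856 + 10701 + 46624 = 115181
T ≈ 84.88 °C (< 100 °C, so full condensation is consistent).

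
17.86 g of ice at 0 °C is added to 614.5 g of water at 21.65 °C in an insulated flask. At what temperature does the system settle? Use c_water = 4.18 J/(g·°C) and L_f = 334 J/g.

T_f ≈ 18.8 °C

Net heat exchanged in the isolated system is zero:
fusion: m_ice L_f = 17.86·334 = 5965.2
  meltwater 0→T: 17.86·4.18·T = 74.65 T
  water cools: 614.5·4.18·(T − 21.65) = 2568.6(T − 21.65)
2643.3 T = 55610 − 5965.2 = 49645
T ≈ 18.78 °C — above 0 °C, consistent with complete melting.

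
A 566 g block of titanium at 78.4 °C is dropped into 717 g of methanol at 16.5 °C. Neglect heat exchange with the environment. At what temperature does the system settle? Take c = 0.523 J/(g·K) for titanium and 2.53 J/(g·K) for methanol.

T_f ≈ 25.2 °C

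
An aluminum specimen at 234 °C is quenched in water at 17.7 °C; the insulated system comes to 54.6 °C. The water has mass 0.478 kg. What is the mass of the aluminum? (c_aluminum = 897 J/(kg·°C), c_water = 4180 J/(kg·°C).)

m ≈ 0.458 kg

Net heat exchanged in the isolated system is zero:
m×897×(54.6 − 234) + 0.478×4180×(54.6 − 17.7) = 0
-160922 m = -73728
m = -73728/-160922 ≈ 0.4582 kg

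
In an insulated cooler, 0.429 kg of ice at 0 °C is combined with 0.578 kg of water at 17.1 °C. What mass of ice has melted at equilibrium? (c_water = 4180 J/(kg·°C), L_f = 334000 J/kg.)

m_melted ≈ 0.124 kg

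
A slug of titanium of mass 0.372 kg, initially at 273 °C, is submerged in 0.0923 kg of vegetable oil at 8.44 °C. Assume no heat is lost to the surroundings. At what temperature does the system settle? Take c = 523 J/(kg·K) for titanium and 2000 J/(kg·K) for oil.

T_f ≈ 144.2 °C

T_f is the heat-capacity-weighted average of the initial temperatures:
T_f = (194.56×273 + 184.6×8.44) / (194.56 + 184.6)
    = 54672 / 379.16 ≈ 144.19 °C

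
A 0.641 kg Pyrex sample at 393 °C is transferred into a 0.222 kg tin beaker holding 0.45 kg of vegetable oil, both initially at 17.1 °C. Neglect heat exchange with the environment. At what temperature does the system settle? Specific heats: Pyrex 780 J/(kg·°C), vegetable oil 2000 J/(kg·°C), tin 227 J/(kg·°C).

T_f is the heat-capacity-weighted average of the initial temperatures:
T_f = (499.98*393 + 900*17.1 + 50.39*17.1) / (499.98 + 900 + 50.39)
    = 212744 / 1450.4 ≈ 146.68 °C

T_f ≈ 146.7 °C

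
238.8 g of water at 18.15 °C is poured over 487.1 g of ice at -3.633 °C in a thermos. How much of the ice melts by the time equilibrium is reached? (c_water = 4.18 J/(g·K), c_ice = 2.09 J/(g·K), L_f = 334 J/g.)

m_melted ≈ 43.2 g

Water can give up m c ΔT = 238.8·4.18·18.15 = 18117 J before reaching 0 °C.
Of that, 487.1·2.09·3.633 = 3698.5 J goes to bring the ice to 0 °C, leaving 14419 J.
To melt every bit of ice: 487.1·334 = 162691 J.
Since 14419 < 162691 J, not all the ice melts; equilibrium is at 0 °C.
Mass melted = 14419/334 ≈ 43.17 g.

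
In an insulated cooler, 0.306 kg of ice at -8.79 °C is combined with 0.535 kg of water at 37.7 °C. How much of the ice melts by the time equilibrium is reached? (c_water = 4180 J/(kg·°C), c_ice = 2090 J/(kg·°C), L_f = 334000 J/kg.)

Cooling the water to 0 °C releases 0.535×4180×37.7 = 84309 J.
Warming the ice to 0 °C takes 0.306×2090×8.79 = 5621.6 J, leaving 78687 J for melting.
Melting all 0.306 kg of ice would need 0.306×334000 = 102204 J.
78687 J < 102204 J, so only part of the ice melts and the system sits at 0 °C.
m_melted×334000 = 78687  ⇒  m_melted ≈ 0.2356 kg.

m_melted ≈ 0.236 kg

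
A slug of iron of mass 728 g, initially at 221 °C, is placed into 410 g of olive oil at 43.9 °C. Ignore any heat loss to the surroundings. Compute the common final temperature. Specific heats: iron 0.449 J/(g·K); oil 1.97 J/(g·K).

T_f is the heat-capacity-weighted average of the initial temperatures:
T_f = (326.87*221 + 807.7*43.9) / (326.87 + 807.7)
    = 107697 / 1134.6 ≈ 94.92 °C

T_f ≈ 94.9 °C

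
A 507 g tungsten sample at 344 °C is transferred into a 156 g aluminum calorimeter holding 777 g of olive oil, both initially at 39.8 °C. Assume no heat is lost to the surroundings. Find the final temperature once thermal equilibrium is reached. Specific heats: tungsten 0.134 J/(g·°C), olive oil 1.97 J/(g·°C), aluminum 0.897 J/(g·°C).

T_f ≈ 51.7 °C

Conservation of energy gives ΣQ = 0:
507×0.134×(T − 344) + 777×1.97×(T − 39.8) + 156×0.897×(T − 39.8) = 0
67.94(T − 344) + 1530.7(T − 39.8) + 139.93(T − 39.8) = 0
(67.94 + 1530.7 + 139.93) T = 67.94×344 + 1530.7×39.8 + 139.93×39.8
T = 89861/1738.6 ≈ 51.69 °C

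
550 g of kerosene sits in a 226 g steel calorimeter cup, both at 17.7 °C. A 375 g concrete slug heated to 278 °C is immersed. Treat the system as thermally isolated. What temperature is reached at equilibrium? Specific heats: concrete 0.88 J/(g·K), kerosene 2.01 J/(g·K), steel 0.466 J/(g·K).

T_f ≈ 73.4 °C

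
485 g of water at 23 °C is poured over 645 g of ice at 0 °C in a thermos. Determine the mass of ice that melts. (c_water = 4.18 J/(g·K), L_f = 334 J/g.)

m_melted ≈ 140 g

Heat available from the water dropping to 0 °C: 485×4.18×23 = 46628 J.
To melt every bit of ice: 645×334 = 215430 J.
That's not enough to melt it all — equilibrium is at 0 °C with ice remaining.
m_melt = 46628 / L_f = 139.6 g.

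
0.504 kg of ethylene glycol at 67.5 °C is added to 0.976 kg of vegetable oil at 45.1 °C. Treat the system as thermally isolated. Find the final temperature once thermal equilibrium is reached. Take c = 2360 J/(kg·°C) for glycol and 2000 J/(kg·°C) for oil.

T_f ≈ 53.6 °C

Heat gained plus heat lost sum to zero:
0.504*2360*(T − 67.5) + 0.976*2000*(T − 45.1) = 0
1189.4(T − 67.5) + 1952(T − 45.1) = 0
(1189.4 + 1952) T = 1189.4*67.5 + 1952*45.1
T ≈ 53.58 °C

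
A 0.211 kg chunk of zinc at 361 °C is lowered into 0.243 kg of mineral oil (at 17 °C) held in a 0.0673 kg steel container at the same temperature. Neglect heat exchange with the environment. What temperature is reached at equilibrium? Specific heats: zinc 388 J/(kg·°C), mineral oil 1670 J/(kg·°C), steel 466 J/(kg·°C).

T_f ≈ 71.3 °C

Energy conservation, ΣQ = 0:
0.211·388·(T − 361) + 0.243·1670·(T − 17) + 0.0673·466·(T − 17) = 0
(81.87 + 405.81 + 31.36) T = 81.87·361 + 405.81·17 + 31.36·17
T = 36986 / 519.04 = 71.3 °C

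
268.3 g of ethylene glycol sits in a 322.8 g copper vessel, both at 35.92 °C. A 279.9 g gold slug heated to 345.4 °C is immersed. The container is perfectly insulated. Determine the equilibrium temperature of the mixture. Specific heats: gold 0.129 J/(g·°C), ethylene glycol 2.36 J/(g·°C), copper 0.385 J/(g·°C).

T_f ≈ 50.0 °C

Let T be the final temperature. ΣQ_i = 0:
279.9·0.129·(T − 345.4) + 268.3·2.36·(T − 35.92) + 322.8·0.385·(T − 35.92) = 0
793.57 T = 39680
T ≈ 50.00 °C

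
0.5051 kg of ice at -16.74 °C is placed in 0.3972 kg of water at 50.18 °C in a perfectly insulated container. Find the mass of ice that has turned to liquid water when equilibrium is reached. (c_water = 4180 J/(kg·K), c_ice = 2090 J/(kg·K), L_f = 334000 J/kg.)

m_melted ≈ 0.197 kg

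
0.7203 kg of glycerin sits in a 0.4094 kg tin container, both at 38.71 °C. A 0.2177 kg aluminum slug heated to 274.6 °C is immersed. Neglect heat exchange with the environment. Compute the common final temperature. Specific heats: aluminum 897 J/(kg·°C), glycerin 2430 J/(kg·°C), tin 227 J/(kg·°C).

T_f ≈ 61.3 °C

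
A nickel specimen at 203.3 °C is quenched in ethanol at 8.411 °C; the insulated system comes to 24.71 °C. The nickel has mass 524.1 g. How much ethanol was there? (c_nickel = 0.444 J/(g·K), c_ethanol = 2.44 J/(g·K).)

m ≈ 1040 g

Setting the total heat transfer to zero:
524.1×0.444×(24.71 − 203.3) + m×2.44×(24.71 − 8.411) = 0
39.77 m = 41558
m = 41558/39.77 ≈ 1045 g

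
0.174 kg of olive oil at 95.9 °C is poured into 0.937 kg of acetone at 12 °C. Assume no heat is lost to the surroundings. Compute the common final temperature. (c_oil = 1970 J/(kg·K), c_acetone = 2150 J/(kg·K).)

With ΣQ=0 the equilibrium temperature is the m·c-weighted mean:
T_f = (342.78×95.9 + 2014.6×12) / (342.78 + 2014.6)
    = 57047 / 2357.3 ≈ 24.20 °C

T_f ≈ 24.2 °C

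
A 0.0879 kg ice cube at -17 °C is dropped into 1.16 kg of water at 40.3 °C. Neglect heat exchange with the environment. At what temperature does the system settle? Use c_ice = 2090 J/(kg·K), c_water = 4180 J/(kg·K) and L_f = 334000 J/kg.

T_f ≈ 31.2 °C

Energy balance with sensible and latent terms:
warm ice to 0 °C: 0.0879·2090·(0 − (-17)) = 3123.1
  melt ice: 0.0879·334000 = 29359
  meltwater 0→T: 0.0879·4180·T = 367.42 T
  water: 4848.8(T − 40.3)
5216.2 T = 195407 − 32482 = 162925
T ≈ 31.23 °C — above 0 °C, consistent with complete melting.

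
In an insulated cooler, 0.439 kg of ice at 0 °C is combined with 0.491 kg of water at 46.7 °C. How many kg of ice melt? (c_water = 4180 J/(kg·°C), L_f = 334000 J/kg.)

Cooling the water to 0 °C releases 0.491·4180·46.7 = 95846 J.
Fully melting the ice requires m_ice L_f = 0.439·334000 = 146626 J.
95846 J < 146626 J, so only part of the ice melts and the system sits at 0 °C.
m_melt = 95846 / L_f = 0.287 kg.

m_melted ≈ 0.287 kg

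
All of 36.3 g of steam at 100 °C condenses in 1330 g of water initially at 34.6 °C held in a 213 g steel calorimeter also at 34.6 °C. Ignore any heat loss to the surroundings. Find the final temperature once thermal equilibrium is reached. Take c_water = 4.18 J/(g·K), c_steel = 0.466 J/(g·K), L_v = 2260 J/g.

T_f ≈ 50.4 °C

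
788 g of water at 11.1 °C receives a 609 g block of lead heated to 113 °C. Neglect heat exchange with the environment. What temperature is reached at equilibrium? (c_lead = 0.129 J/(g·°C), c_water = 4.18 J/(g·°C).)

|Q_lead| = |Q_water|:
609*0.129*(113 − T) = 788*4.18*(T − 11.1)
78.56(113 − T) = 3293.8(T − 11.1)
3372.4 T = 45439  ⇒  T ≈ 13.47 °C

T_f ≈ 13.5 °C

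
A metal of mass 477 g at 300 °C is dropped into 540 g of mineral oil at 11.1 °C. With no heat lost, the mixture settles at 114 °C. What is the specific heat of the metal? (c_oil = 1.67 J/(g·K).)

c ≈ 1.05 J/(g·K)

Energy conservation, ΣQ = 0:
477·c·(114 − 300) + 540·1.67·(114 − 11.1) = 0
-88722 c = -92795
c = -92795/-88722 ≈ 1.046 J/(g·K)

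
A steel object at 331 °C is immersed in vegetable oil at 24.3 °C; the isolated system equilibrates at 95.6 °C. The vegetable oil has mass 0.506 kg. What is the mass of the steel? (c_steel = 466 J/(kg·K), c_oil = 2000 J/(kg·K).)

|Q_steel| = |Q_oil|:
m·466·(331 − 95.6) = 0.506·2000·(95.6 − 24.3)
109696 m = 72156  ⇒  m ≈ 0.6578 kg

m ≈ 0.658 kg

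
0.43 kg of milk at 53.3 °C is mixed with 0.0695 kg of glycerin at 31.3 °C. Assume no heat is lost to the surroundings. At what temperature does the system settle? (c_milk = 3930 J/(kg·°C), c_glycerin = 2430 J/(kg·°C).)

T_f ≈ 51.3 °C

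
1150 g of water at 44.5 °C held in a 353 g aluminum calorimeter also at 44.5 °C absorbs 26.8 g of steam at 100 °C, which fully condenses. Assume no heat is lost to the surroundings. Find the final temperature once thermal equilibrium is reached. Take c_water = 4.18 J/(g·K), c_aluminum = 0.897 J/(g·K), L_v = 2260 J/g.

Taking heat into each body as positive, Σ m c ΔT = 0:
latent heat released on condensation: 26.8·2260 = 60568; condensed water 100 °C→T: 112.02(T − 100); water warms: 1150·4.18·(T − 44.5) = 4807(T − 44.5); aluminum cup: 353·0.897·(T − 44.5) = 316.64(T − 44.5)
5235.7 T = 60568 + 11202 + 228002 = 299772
T ≈ 57.26 °C, under the boiling point, so the assumption holds.

T_f ≈ 57.3 °C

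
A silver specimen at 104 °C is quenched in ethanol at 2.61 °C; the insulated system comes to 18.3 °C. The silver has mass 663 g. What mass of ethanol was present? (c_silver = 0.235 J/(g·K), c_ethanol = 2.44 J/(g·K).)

Heat lost by the silver = heat gained by the ethanol:
663·0.235·(104 − 18.3) = m·2.44·(18.3 − 2.61)
38.28 m = 13352  ⇒  m ≈ 348.8 g

m ≈ 349 g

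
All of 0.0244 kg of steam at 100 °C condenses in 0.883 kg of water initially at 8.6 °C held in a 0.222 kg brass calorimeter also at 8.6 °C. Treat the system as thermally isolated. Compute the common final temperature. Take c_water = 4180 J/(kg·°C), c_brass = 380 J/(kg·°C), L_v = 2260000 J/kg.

T_f ≈ 25.2 °C

Net heat exchanged in the isolated system is zero:
latent heat released on condensation: 0.0244×2260000 = 55144; condensed water 100 °C→T: 101.99(T − 100); water warms: 0.883×4180×(T − 8.6) = 3690.9(T − 8.6); brass cup: 0.222×380×(T − 8.6) = 84.36(T − 8.6)
3877.3 T = 55144 + 10199 + 32468 = 97811
T ≈ 25.23 °C (< 100 °C, so full condensation is consistent).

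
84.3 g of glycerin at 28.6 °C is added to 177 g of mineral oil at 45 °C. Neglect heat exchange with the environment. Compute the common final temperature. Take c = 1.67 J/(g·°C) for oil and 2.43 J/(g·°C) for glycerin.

T_f ≈ 38.3 °C

Taking heat into each body as positive, Σ m c ΔT = 0:
177*1.67*(T − 45) + 84.3*2.43*(T − 28.6) = 0
500.44 T = 19160
T = 19160/500.44 ≈ 38.29 °C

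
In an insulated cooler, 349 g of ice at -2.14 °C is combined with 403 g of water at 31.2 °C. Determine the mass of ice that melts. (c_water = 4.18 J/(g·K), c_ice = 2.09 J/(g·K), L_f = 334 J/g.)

Heat available from the water dropping to 0 °C: 403×4.18×31.2 = 52558 J.
Warming the ice to 0 °C takes 349×2.09×2.14 = 1560.9 J, leaving 50997 J for melting.
Melting all 349 g of ice would need 349×334 = 116566 J.
50997 J < 116566 J, so only part of the ice melts and the system sits at 0 °C.
Mass melted = 50997/334 ≈ 152.7 g.

m_melted ≈ 153 g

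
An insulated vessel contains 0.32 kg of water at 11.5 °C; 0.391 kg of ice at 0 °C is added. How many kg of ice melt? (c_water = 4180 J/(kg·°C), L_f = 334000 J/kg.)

m_melted ≈ 0.0461 kg

Heat available from the water dropping to 0 °C: 0.32·4180·11.5 = 15382 J.
Fully melting the ice requires m_ice L_f = 0.391·334000 = 130594 J.
15382 J < 130594 J, so only part of the ice melts and the system sits at 0 °C.
m_melted·334000 = 15382  ⇒  m_melted ≈ 0.04606 kg.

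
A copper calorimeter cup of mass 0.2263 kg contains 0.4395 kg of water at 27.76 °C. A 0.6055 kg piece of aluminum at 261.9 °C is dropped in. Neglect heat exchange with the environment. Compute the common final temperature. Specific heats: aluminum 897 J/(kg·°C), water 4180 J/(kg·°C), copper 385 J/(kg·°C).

T_f ≈ 79.3 °C

Energy conservation, ΣQ = 0:
0.6055·897·(T − 261.9) + 0.4395·4180·(T − 27.76) + 0.2263·385·(T − 27.76) = 0
2467.4 T = 195663
T = 195663 / 2467.4 = 79.3 °C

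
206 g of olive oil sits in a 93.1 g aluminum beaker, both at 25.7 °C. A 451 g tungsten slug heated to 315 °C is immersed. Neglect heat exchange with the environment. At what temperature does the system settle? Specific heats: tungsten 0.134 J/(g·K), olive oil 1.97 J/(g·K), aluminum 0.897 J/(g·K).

Conservation of energy gives ΣQ = 0:
451×0.134×(T − 315) + 206×1.97×(T − 25.7) + 93.1×0.897×(T − 25.7) = 0
60.43(T − 315) + 405.82(T − 25.7) + 83.51(T − 25.7) = 0
549.76 T = 31613
T ≈ 57.50 °C

T_f ≈ 57.5 °C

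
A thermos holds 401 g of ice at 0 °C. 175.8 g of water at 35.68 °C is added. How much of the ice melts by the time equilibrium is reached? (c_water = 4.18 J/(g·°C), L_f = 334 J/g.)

Water can give up m c ΔT = 175.8×4.18×35.68 = 26219 J before reaching 0 °C.
Fully melting the ice requires m_ice L_f = 401×334 = 133934 J.
26219 J < 133934 J, so only part of the ice melts and the system sits at 0 °C.
m_melt = 26219 / L_f = 78.5 g.

m_melted ≈ 78.5 g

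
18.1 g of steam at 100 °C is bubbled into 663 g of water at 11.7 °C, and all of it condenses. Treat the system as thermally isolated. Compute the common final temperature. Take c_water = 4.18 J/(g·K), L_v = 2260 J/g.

Setting the total heat transfer to zero:
latent heat released on condensation: 18.1×2260 = 40906
  condensate cools 100→T: 18.1×4.18×(T − 100) = 75.66(T − 100)
  water warms: 663×4.18×(T − 11.7) = 2771.3(T − 11.7)
2847 T = 40906 + 7565.8 + 32425 = 80896
T ≈ 28.41 °C — below 100 °C, confirming all the steam condensed.

T_f ≈ 28.4 °C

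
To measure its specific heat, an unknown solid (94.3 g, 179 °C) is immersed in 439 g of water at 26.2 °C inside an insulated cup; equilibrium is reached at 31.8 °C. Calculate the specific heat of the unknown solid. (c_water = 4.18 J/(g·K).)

c ≈ 0.74 J/(g·K)

Heat lost by the unknown solid = heat gained by the water:
94.3·c·(179 − 31.8) = 439·4.18·(31.8 − 26.2)
13881 c = 10276  ⇒  c ≈ 0.7403 J/(g·K)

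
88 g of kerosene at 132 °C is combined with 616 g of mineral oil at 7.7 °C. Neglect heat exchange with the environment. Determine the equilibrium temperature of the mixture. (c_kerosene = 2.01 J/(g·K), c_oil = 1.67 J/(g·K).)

With ΣQ=0 the equilibrium temperature is the m·c-weighted mean:
T_f = (176.88·132 + 1028.7·7.7) / (176.88 + 1028.7)
    = 31269 / 1205.6 ≈ 25.94 °C

T_f ≈ 25.9 °C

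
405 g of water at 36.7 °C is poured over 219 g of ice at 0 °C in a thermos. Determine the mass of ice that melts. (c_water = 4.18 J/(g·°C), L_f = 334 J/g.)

m_melted ≈ 186 g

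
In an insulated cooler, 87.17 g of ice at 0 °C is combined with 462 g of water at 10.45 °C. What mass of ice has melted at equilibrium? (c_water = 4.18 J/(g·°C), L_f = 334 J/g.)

m_melted ≈ 60.4 g

Cooling the water to 0 °C releases 462×4.18×10.45 = 20181 J.
Melting all 87.17 g of ice would need 87.17×334 = 29115 J.
20181 J < 29115 J, so only part of the ice melts and the system sits at 0 °C.
Mass melted = 20181/334 ≈ 60.42 g.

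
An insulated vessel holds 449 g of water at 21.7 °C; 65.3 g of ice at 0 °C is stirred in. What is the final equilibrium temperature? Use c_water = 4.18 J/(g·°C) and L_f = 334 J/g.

Let T be the final temperature. ΣQ_i = 0:
fusion: m_ice L_f = 65.3×334 = 21810; meltwater 0→T: 65.3×4.18×T = 272.95 T; water cools: 449×4.18×(T − 21.7) = 1876.8(T − 21.7)
2149.8 T = 40727 − 21810 = 18917
T ≈ 8.80 °C (positive, so assuming full melt was valid).

T_f ≈ 8.8 °C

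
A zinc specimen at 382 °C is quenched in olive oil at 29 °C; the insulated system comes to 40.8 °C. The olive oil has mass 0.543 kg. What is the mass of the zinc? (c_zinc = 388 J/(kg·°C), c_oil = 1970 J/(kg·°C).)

|Q_zinc| = |Q_oil|:
m·388·(382 − 40.8) = 0.543·1970·(40.8 − 29)
132386 m = 12623  ⇒  m ≈ 0.09535 kg

m ≈ 0.0953 kg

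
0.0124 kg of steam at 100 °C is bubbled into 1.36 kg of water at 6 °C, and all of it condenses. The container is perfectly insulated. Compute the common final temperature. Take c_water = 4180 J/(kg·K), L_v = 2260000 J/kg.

Net heat exchanged in the isolated system is zero:
latent heat released on condensation: 0.0124×2260000 = 28024; condensate cools 100→T: 0.0124×4180×(T − 100) = 51.83(T − 100); water warms: 1.36×4180×(T − 6) = 5684.8(T − 6)
5736.6 T = 28024 + 5183.2 + 34109 = 67316
T ≈ 11.73 °C — below 100 °C, confirming all the steam condensed.

T_f ≈ 11.7 °C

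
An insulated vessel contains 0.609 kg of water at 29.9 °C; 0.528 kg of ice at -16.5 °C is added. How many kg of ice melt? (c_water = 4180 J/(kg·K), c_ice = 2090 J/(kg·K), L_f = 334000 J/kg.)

Water can give up m c ΔT = 0.609×4180×29.9 = 76114 J before reaching 0 °C.
Of that, 0.528×2090×16.5 = 18208 J goes to bring the ice to 0 °C, leaving 57906 J.
To melt every bit of ice: 0.528×334000 = 176352 J.
Since 57906 < 176352 J, not all the ice melts; equilibrium is at 0 °C.
Mass melted = 57906/334000 ≈ 0.1734 kg.

m_melted ≈ 0.173 kg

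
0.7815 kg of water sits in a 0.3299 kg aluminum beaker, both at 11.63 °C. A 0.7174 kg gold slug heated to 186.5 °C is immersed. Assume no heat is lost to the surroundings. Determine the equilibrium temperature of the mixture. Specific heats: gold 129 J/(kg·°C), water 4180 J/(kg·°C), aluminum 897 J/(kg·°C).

T_f ≈ 16.1 °C

Let T be the final temperature. ΣQ_i = 0:
0.7174*129*(T − 186.5) + 0.7815*4180*(T − 11.63) + 0.3299*897*(T − 11.63) = 0
92.54(T − 186.5) + 3266.7(T − 11.63) + 295.92(T − 11.63) = 0
3655.1 T = 58692
T = 58692 / 3655.1 = 16.1 °C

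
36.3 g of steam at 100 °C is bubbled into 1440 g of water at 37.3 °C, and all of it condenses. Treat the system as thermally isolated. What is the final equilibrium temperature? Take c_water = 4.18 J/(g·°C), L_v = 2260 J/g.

T_f ≈ 52.1 °C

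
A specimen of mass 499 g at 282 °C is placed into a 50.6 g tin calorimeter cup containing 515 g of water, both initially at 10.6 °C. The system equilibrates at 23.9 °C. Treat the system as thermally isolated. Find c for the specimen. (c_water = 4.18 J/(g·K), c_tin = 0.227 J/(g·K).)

c ≈ 0.223 J/(g·K)

Conservation of energy gives ΣQ = 0:
499×c×(23.9 − 282) + 515×4.18×(23.9 − 10.6) + 50.6×0.227×(23.9 − 10.6) = 0
-128792 c = -28784
c = -28784/-128792 ≈ 0.2235 J/(g·K)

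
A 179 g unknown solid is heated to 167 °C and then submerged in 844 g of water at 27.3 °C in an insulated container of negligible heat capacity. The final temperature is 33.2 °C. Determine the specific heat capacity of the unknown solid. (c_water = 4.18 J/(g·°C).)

c ≈ 0.869 J/(g·°C)

Heat lost by the unknown solid = heat gained by the water:
179×c×(167 − 33.2) = 844×4.18×(33.2 − 27.3)
23950 c = 20815  ⇒  c ≈ 0.8691 J/(g·°C)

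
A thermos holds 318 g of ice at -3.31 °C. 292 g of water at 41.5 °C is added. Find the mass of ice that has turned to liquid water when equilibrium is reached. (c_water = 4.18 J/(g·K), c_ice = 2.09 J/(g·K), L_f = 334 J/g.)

m_melted ≈ 145 g

Heat available from the water dropping to 0 °C: 292×4.18×41.5 = 50653 J.
Of that, 318×2.09×3.31 = 2199.9 J goes to bring the ice to 0 °C, leaving 48453 J.
To melt every bit of ice: 318×334 = 106212 J.
That's not enough to melt it all — equilibrium is at 0 °C with ice remaining.
m_melt = 48453 / L_f = 145.1 g.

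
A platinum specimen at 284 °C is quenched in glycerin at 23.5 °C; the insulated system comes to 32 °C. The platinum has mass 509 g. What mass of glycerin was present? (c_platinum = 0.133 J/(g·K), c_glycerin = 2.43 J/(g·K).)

m ≈ 826 g

|Q_platinum| = |Q_glycerin|:
509·0.133·(284 − 32) = m·2.43·(32 − 23.5)
20.66 m = 17060  ⇒  m ≈ 825.9 g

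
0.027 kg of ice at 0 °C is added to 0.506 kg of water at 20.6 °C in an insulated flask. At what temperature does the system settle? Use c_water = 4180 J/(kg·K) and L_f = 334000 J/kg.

Heat gained plus heat lost sum to zero:
melt ice: 0.027·334000 = 9018; warm the meltwater: 112.86 T; water: 2115.1(T − 20.6)
2227.9 T = 43571 − 9018 = 34553
T ≈ 15.51 °C — above 0 °C, consistent with complete melting.

T_f ≈ 15.5 °C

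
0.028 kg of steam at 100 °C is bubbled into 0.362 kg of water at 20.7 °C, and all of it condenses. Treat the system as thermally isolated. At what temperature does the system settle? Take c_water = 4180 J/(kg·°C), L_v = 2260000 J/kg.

Taking heat into each body as positive, Σ m c ΔT = 0:
condense steam: −0.028×2260000 = −63280; condensed water 100 °C→T: 117.04(T − 100); water warms: 0.362×4180×(T − 20.7) = 1513.2(T − 20.7)
1630.2 T = 63280 + 11704 + 31322 = 106306
T ≈ 65.21 °C — below 100 °C, confirming all the steam condensed.

T_f ≈ 65.2 °C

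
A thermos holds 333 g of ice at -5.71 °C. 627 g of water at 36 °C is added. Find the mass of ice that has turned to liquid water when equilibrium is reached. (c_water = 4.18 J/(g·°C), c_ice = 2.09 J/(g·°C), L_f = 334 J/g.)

m_melted ≈ 271 g

Heat available from the water dropping to 0 °C: 627×4.18×36 = 94351 J.
Warming the ice to 0 °C takes 333×2.09×5.71 = 3974 J, leaving 90377 J for melting.
Melting all 333 g of ice would need 333×334 = 111222 J.
90377 J < 111222 J, so only part of the ice melts and the system sits at 0 °C.
m_melt = 90377 / L_f = 270.6 g.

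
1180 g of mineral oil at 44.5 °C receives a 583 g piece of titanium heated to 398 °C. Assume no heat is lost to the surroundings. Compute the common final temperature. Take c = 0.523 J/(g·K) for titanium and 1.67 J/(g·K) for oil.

T_f ≈ 91.9 °C

Setting the total heat transfer to zero:
583*0.523*(T − 398) + 1180*1.67*(T − 44.5) = 0
2275.5 T = 209045
T = 209045/2275.5 ≈ 91.87 °C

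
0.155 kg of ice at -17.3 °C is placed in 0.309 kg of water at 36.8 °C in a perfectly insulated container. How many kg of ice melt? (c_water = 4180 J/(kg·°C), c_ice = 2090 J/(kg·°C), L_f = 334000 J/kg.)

Heat available from the water dropping to 0 °C: 0.309·4180·36.8 = 47532 J.
Of that, 0.155·2090·17.3 = 5604.3 J goes to bring the ice to 0 °C, leaving 41927 J.
To melt every bit of ice: 0.155·334000 = 51770 J.
That's not enough to melt it all — equilibrium is at 0 °C with ice remaining.
m_melted·334000 = 41927  ⇒  m_melted ≈ 0.1255 kg.

m_melted ≈ 0.126 kg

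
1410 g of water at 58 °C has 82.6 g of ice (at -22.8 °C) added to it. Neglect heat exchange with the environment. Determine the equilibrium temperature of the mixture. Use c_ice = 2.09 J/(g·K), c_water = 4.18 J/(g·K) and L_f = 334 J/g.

T_f ≈ 49.7 °C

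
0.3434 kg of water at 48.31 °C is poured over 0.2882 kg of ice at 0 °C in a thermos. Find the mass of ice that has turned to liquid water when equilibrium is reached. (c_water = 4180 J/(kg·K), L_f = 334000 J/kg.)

m_melted ≈ 0.208 kg

Water can give up m c ΔT = 0.3434·4180·48.31 = 69345 J before reaching 0 °C.
Melting all 0.2882 kg of ice would need 0.2882·334000 = 96259 J.
That's not enough to melt it all — equilibrium is at 0 °C with ice remaining.
m_melt = 69345 / L_f = 0.2076 kg.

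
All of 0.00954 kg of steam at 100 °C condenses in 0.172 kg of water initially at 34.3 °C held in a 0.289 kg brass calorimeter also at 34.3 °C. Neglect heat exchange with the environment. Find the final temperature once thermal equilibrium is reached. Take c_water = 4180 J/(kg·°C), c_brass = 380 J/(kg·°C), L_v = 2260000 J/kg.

T_f ≈ 62.1 °C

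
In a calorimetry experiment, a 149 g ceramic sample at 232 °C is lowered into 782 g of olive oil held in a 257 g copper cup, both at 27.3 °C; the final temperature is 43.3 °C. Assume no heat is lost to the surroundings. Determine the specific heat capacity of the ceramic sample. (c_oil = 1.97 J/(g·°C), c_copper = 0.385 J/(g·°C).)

c ≈ 0.933 J/(g·°C)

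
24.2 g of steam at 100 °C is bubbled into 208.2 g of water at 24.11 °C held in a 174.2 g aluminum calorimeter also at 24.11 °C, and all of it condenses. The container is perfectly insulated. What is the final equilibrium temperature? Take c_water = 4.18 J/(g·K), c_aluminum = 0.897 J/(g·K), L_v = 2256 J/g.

T_f ≈ 79.3 °C

Setting the total heat transfer to zero:
condense steam: −24.2×2256 = −54595; condensate cools 100→T: 24.2×4.18×(T − 100) = 101.16(T − 100); original water: 870.28(T − 24.11); cup: 156.26(T − 24.11)
1127.7 T = 54595 + 10116 + 24750 = 89461
T ≈ 79.33 °C — below 100 °C, confirming all the steam condensed.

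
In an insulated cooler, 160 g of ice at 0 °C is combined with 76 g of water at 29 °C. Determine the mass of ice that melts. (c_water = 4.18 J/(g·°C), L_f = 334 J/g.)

m_melted ≈ 27.6 g

Water can give up m c ΔT = 76·4.18·29 = 9212.7 J before reaching 0 °C.
Melting all 160 g of ice would need 160·334 = 53440 J.
9212.7 J < 53440 J, so only part of the ice melts and the system sits at 0 °C.
Mass melted = 9212.7/334 ≈ 27.58 g.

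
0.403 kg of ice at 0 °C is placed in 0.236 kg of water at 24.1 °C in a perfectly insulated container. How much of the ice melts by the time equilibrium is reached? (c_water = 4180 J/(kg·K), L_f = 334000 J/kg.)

m_melted ≈ 0.0712 kg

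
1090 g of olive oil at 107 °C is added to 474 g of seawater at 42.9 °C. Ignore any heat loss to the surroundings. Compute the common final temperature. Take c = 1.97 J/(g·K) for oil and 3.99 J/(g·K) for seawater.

T_f ≈ 77.0 °C

Energy conservation, ΣQ = 0:
1090·1.97·(T − 107) + 474·3.99·(T − 42.9) = 0
2147.3(T − 107) + 1891.3(T − 42.9) = 0
(2147.3 + 1891.3) T = 2147.3·107 + 1891.3·42.9
T = 310896/4038.6 ≈ 76.98 °C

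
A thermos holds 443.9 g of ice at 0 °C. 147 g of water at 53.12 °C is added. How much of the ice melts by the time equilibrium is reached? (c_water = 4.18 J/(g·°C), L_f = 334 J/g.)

m_melted ≈ 97.7 g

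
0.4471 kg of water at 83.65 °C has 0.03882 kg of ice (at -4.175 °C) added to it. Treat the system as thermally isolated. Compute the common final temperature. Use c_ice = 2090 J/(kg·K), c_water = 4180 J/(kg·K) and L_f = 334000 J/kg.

T_f ≈ 70.4 °C

Conservation of energy gives ΣQ = 0:
warm ice to 0 °C: 0.03882·2090·(0 − (-4.175)) = 338.73
  latent heat to melt: 0.03882·334000 = 12966
  meltwater 0→T: 0.03882·4180·T = 162.27 T
  water: 1868.9(T − 83.65)
2031.1 T = 156332 − 13305 = 143027
T ≈ 70.42 °C. Since T > 0 °C, the all-ice-melts assumption holds.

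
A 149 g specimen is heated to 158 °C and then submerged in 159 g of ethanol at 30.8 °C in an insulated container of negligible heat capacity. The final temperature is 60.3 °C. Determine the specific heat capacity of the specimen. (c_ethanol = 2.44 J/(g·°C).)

c ≈ 0.786 J/(g·°C)

Heat lost by the specimen = heat gained by the ethanol:
149·c·(158 − 60.3) = 159·2.44·(60.3 − 30.8)
14557 c = 11445  ⇒  c ≈ 0.7862 J/(g·°C)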